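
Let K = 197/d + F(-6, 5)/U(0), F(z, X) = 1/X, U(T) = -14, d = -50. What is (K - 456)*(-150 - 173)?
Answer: 25998916/175 ≈ 1.4857e+5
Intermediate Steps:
K = -692/175 (K = 197/(-50) + 1/(5*(-14)) = 197*(-1/50) + (1/5)*(-1/14) = -197/50 - 1/70 = -692/175 ≈ -3.9543)
(K - 456)*(-150 - 173) = (-692/175 - 456)*(-150 - 173) = -80492/175*(-323) = 25998916/175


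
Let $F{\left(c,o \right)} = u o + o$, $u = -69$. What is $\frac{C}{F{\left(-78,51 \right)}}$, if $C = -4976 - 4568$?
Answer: $\frac{2386}{867} \approx 2.752$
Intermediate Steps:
$C = -9544$
$F{\left(c,o \right)} = - 68 o$ ($F{\left(c,o \right)} = - 69 o + o = - 68 o$)
$\frac{C}{F{\left(-78,51 \right)}} = - \frac{9544}{\left(-68\right) 51} = - \frac{9544}{-3468} = \left(-9544\right) \left(- \frac{1}{3468}\right) = \frac{2386}{867}$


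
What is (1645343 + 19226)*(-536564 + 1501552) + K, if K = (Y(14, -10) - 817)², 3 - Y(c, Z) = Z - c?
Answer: 1606289734272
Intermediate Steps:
Y(c, Z) = 3 + c - Z (Y(c, Z) = 3 - (Z - c) = 3 + (c - Z) = 3 + c - Z)
K = 624100 (K = ((3 + 14 - 1*(-10)) - 817)² = ((3 + 14 + 10) - 817)² = (27 - 817)² = (-790)² = 624100)
(1645343 + 19226)*(-536564 + 1501552) + K = (1645343 + 19226)*(-536564 + 1501552) + 624100 = 1664569*964988 + 624100 = 1606289110172 + 624100 = 1606289734272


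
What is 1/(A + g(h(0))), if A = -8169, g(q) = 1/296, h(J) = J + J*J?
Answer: -296/2418023 ≈ -0.00012241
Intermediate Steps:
h(J) = J + J²
g(q) = 1/296
1/(A + g(h(0))) = 1/(-8169 + 1/296) = 1/(-2418023/296) = -296/2418023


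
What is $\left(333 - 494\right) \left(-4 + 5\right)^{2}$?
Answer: $-161$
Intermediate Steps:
$\left(333 - 494\right) \left(-4 + 5\right)^{2} = \left(333 - 494\right) 1^{2} = \left(-161\right) 1 = -161$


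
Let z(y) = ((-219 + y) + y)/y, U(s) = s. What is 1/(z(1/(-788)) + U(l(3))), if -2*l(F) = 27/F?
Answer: 2/345139 ≈ 5.7948e-6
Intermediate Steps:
l(F) = -27/(2*F)
z(y) = (-219 + 2*y)/y
1/(z(1/(-788)) + U(l(3))) = 1/((2 - 219/(1/(-788))) - 27/2/3) = 1/((2 - 219/(-1/788)) - 27/2*⅓) = 1/((2 - 219*(-788)) - 9/2) = 1/((2 + 172572) - 9/2) = 1/(172574 - 9/2) = 1/(345139/2) = 2/345139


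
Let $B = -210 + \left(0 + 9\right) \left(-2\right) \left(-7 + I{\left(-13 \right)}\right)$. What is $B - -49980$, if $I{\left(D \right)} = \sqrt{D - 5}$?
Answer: $49896 - 54 i \sqrt{2} \approx 49896.0 - 76.368 i$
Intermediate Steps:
$I{\left(D \right)} = \sqrt{-5 + D}$
$B = -84 - 54 i \sqrt{2}$ ($B = -210 + \left(0 + 9\right) \left(-2\right) \left(-7 + \sqrt{-5 - 13}\right) = -210 + 9 \left(-2\right) \left(-7 + \sqrt{-18}\right) = -210 - 18 \left(-7 + 3 i \sqrt{2}\right) = -210 + \left(126 - 54 i \sqrt{2}\right) = -84 - 54 i \sqrt{2} \approx -84.0 - 76.368 i$)
$B - -49980 = \left(-84 - 54 i \sqrt{2}\right) - -49980 = \left(-84 - 54 i \sqrt{2}\right) + 49980 = 49896 - 54 i \sqrt{2}$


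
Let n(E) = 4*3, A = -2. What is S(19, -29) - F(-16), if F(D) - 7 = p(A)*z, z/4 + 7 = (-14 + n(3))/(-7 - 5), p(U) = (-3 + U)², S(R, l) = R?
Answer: 2086/3 ≈ 695.33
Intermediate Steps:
n(E) = 12
z = -82/3 (z = -28 + 4*((-14 + 12)/(-7 - 5)) = -28 + 4*(-2/(-12)) = -28 + 4*(-2*(-1/12)) = -28 + 4*(⅙) = -28 + ⅔ = -82/3 ≈ -27.333)
F(D) = -2029/3 (F(D) = 7 + (-3 - 2)²*(-82/3) = 7 + (-5)²*(-82/3) = 7 + 25*(-82/3) = 7 - 2050/3 = -2029/3)
S(19, -29) - F(-16) = 19 - 1*(-2029/3) = 19 + 2029/3 = 2086/3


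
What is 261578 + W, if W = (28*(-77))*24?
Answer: 209834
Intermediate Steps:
W = -51744 (W = -2156*24 = -51744)
261578 + W = 261578 - 51744 = 209834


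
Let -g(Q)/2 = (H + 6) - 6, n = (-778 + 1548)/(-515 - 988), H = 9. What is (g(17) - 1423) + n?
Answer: -2166593/1503 ≈ -1441.5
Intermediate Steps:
n = -770/1503 (n = 770/(-1503) = 770*(-1/1503) = -770/1503 ≈ -0.51231)
g(Q) = -18 (g(Q) = -2*((9 + 6) - 6) = -2*(15 - 6) = -2*9 = -18)
(g(17) - 1423) + n = (-18 - 1423) - 770/1503 = -1441 - 770/1503 = -2166593/1503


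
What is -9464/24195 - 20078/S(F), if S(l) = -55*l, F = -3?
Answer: -32489918/266145 ≈ -122.08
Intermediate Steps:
-9464/24195 - 20078/S(F) = -9464/24195 - 20078/((-55*(-3))) = -9464*1/24195 - 20078/165 = -9464/24195 - 20078*1/165 = -9464/24195 - 20078/165 = -32489918/266145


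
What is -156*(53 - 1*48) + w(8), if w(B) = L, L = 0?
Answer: -780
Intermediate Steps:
w(B) = 0
-156*(53 - 1*48) + w(8) = -156*(53 - 1*48) + 0 = -156*(53 - 48) + 0 = -156*5 + 0 = -780 + 0 = -780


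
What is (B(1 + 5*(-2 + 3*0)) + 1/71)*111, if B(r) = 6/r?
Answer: -5143/71 ≈ -72.437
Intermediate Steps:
(B(1 + 5*(-2 + 3*0)) + 1/71)*111 = (6/(1 + 5*(-2 + 3*0)) + 1/71)*111 = (6/(1 + 5*(-2 + 0)) + 1/71)*111 = (6/(1 + 5*(-2)) + 1/71)*111 = (6/(1 - 10) + 1/71)*111 = (6/(-9) + 1/71)*111 = (6*(-⅑) + 1/71)*111 = (-⅔ + 1/71)*111 = -139/213*111 = -5143/71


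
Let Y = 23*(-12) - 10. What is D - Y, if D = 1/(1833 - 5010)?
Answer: 908621/3177 ≈ 286.00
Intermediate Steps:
Y = -286 (Y = -276 - 10 = -286)
D = -1/3177 (D = 1/(-3177) = -1/3177 ≈ -0.00031476)
D - Y = -1/3177 - 1*(-286) = -1/3177 + 286 = 908621/3177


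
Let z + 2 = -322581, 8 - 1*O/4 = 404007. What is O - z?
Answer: -1293413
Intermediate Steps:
O = -1615996 (O = 32 - 4*404007 = 32 - 1616028 = -1615996)
z = -322583 (z = -2 - 322581 = -322583)
O - z = -1615996 - 1*(-322583) = -1615996 + 322583 = -1293413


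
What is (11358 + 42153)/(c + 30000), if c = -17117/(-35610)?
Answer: 1905526710/1068317117 ≈ 1.7837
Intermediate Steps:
c = 17117/35610 (c = -17117*(-1/35610) = 17117/35610 ≈ 0.48068)
(11358 + 42153)/(c + 30000) = (11358 + 42153)/(17117/35610 + 30000) = 53511/(1068317117/35610) = 53511*(35610/1068317117) = 1905526710/1068317117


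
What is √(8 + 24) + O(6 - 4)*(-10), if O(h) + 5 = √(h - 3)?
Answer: 50 - 10*I + 4*√2 ≈ 55.657 - 10.0*I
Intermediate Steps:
O(h) = -5 + √(-3 + h) (O(h) = -5 + √(h - 3) = -5 + √(-3 + h))
√(8 + 24) + O(6 - 4)*(-10) = √(8 + 24) + (-5 + √(-3 + (6 - 4)))*(-10) = √32 + (-5 + √(-3 + 2))*(-10) = 4*√2 + (-5 + √(-1))*(-10) = 4*√2 + (-5 + I)*(-10) = 4*√2 + (50 - 10*I) = 50 - 10*I + 4*√2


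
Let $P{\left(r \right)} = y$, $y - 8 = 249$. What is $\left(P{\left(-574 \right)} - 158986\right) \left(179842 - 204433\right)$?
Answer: $3903304839$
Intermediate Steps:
$y = 257$ ($y = 8 + 249 = 257$)
$P{\left(r \right)} = 257$
$\left(P{\left(-574 \right)} - 158986\right) \left(179842 - 204433\right) = \left(257 - 158986\right) \left(179842 - 204433\right) = \left(-158729\right) \left(-24591\right) = 3903304839$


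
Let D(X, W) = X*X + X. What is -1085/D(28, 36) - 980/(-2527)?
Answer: -39715/41876 ≈ -0.94839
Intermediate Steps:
D(X, W) = X + X**2 (D(X, W) = X**2 + X = X + X**2)
-1085/D(28, 36) - 980/(-2527) = -1085*1/(28*(1 + 28)) - 980/(-2527) = -1085/(28*29) - 980*(-1/2527) = -1085/812 + 140/361 = -1085*1/812 + 140/361 = -155/116 + 140/361 = -39715/41876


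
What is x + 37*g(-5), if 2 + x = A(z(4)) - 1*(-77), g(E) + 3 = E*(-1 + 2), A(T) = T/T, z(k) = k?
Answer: -220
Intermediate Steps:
A(T) = 1
g(E) = -3 + E (g(E) = -3 + E*(-1 + 2) = -3 + E*1 = -3 + E)
x = 76 (x = -2 + (1 - 1*(-77)) = -2 + (1 + 77) = -2 + 78 = 76)
x + 37*g(-5) = 76 + 37*(-3 - 5) = 76 + 37*(-8) = 76 - 296 = -220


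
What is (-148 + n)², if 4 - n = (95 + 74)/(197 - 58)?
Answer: 407434225/19321 ≈ 21088.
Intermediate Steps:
n = 387/139 (n = 4 - (95 + 74)/(197 - 58) = 4 - 169/139 = 387/139 ≈ 2.7842)
(-148 + n)² = (-148 + 387/139)² = (-20185/139)² = 407434225/19321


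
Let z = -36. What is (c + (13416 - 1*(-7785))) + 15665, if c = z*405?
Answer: 22286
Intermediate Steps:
c = -14580 (c = -36*405 = -14580)
(c + (13416 - 1*(-7785))) + 15665 = (-14580 + (13416 - 1*(-7785))) + 15665 = (-14580 + (13416 + 7785)) + 15665 = (-14580 + 21201) + 15665 = 6621 + 15665 = 22286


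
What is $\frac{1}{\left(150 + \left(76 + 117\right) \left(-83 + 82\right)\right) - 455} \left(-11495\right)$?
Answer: $\frac{11495}{498} \approx 23.082$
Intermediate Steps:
$\frac{1}{\left(150 + \left(76 + 117\right) \left(-83 + 82\right)\right) - 455} \left(-11495\right) = \frac{1}{\left(150 + 193 \left(-1\right)\right) - 455} \left(-11495\right) = \frac{1}{\left(150 - 193\right) - 455} \left(-11495\right) = \frac{1}{-43 - 455} \left(-11495\right) = \frac{1}{-498} \left(-11495\right) = \left(- \frac{1}{498}\right) \left(-11495\right) = \frac{11495}{498}$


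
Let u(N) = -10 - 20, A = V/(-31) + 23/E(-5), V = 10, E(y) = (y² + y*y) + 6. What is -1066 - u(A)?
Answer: -1036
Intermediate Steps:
E(y) = 6 + 2*y² (E(y) = (y² + y²) + 6 = 2*y² + 6 = 6 + 2*y²)
A = 153/1736 (A = 10/(-31) + 23/(6 + 2*(-5)²) = 10*(-1/31) + 23/(6 + 2*25) = -10/31 + 23/(6 + 50) = -10/31 + 23/56 = 153/1736 ≈ 0.088134)
u(N) = -30
-1066 - u(A) = -1066 - 1*(-30) = -1066 + 30 = -1036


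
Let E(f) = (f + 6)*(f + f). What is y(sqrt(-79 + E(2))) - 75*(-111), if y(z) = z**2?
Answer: 8278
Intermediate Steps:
E(f) = 2*f*(6 + f) (E(f) = (6 + f)*(2*f) = 2*f*(6 + f))
y(sqrt(-79 + E(2))) - 75*(-111) = (sqrt(-79 + 2*2*(6 + 2)))**2 - 75*(-111) = (sqrt(-79 + 2*2*8))**2 + 8325 = (sqrt(-79 + 32))**2 + 8325 = (sqrt(-47))**2 + 8325 = (I*sqrt(47))**2 + 8325 = -47 + 8325 = 8278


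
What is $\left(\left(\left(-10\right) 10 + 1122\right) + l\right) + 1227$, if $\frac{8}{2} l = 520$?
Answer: $2379$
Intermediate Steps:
$l = 130$ ($l = \frac{1}{4} \cdot 520 = 130$)
$\left(\left(\left(-10\right) 10 + 1122\right) + l\right) + 1227 = \left(\left(\left(-10\right) 10 + 1122\right) + 130\right) + 1227 = \left(\left(-100 + 1122\right) + 130\right) + 1227 = \left(1022 + 130\right) + 1227 = 1152 + 1227 = 2379$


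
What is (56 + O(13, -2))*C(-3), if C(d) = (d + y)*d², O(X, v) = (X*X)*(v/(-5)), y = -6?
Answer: -50058/5 ≈ -10012.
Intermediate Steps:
O(X, v) = -v*X²/5 (O(X, v) = X²*(v*(-⅕)) = X²*(-v/5) = -v*X²/5)
C(d) = d²*(-6 + d) (C(d) = (d - 6)*d² = (-6 + d)*d² = d²*(-6 + d))
(56 + O(13, -2))*C(-3) = (56 - ⅕*(-2)*13²)*((-3)²*(-6 - 3)) = (56 - ⅕*(-2)*169)*(9*(-9)) = (56 + 338/5)*(-81) = (618/5)*(-81) = -50058/5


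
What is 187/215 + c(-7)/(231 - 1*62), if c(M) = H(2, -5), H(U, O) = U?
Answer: 32033/36335 ≈ 0.88160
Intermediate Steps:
c(M) = 2
187/215 + c(-7)/(231 - 1*62) = 187/215 + 2/(231 - 1*62) = 187*(1/215) + 2/(231 - 62) = 187/215 + 2/169 = 32033/36335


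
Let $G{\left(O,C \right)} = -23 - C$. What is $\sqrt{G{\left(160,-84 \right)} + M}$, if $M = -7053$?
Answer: $4 i \sqrt{437} \approx 83.618 i$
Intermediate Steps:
$\sqrt{G{\left(160,-84 \right)} + M} = \sqrt{\left(-23 - -84\right) - 7053} = \sqrt{\left(-23 + 84\right) - 7053} = \sqrt{61 - 7053} = \sqrt{-6992} = 4 i \sqrt{437}$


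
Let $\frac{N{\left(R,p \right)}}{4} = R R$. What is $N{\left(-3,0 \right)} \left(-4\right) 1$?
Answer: $-144$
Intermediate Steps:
$N{\left(R,p \right)} = 4 R^{2}$ ($N{\left(R,p \right)} = 4 R R = 4 R^{2}$)
$N{\left(-3,0 \right)} \left(-4\right) 1 = 4 \left(-3\right)^{2} \left(-4\right) 1 = 4 \cdot 9 \left(-4\right) 1 = 36 \left(-4\right) 1 = \left(-144\right) 1 = -144$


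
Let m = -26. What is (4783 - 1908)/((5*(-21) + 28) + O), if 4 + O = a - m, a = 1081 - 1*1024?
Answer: 2875/2 ≈ 1437.5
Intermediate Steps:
a = 57 (a = 1081 - 1024 = 57)
O = 79 (O = -4 + (57 - 1*(-26)) = -4 + (57 + 26) = -4 + 83 = 79)
(4783 - 1908)/((5*(-21) + 28) + O) = (4783 - 1908)/((5*(-21) + 28) + 79) = 2875/((-105 + 28) + 79) = 2875/(-77 + 79) = 2875/2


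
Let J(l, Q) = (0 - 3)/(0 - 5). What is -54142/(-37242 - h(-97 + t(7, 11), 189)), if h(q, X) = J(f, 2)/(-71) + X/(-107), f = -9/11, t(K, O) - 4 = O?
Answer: 1028291935/707284977 ≈ 1.4539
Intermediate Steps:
t(K, O) = 4 + O
f = -9/11 (f = -9*1/11 = -9/11 ≈ -0.81818)
J(l, Q) = ⅗ (J(l, Q) = -3/(-5) = -3*(-⅕) = ⅗)
h(q, X) = -3/355 - X/107 (h(q, X) = (⅗)/(-71) + X/(-107) = (⅗)*(-1/71) + X*(-1/107) = -3/355 - X/107)
-54142/(-37242 - h(-97 + t(7, 11), 189)) = -54142/(-37242 - (-3/355 - 1/107*189)) = -54142/(-37242 - (-3/355 - 189/107)) = -54142/(-37242 - 1*(-67416/37985)) = -54142/(-37242 + 67416/37985) = -54142/(-1414569954/37985) = -54142*(-37985/1414569954) = 1028291935/707284977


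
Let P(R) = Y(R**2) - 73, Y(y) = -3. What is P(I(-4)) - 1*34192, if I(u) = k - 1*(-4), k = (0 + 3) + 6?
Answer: -34268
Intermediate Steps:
k = 9 (k = 3 + 6 = 9)
I(u) = 13 (I(u) = 9 - 1*(-4) = 9 + 4 = 13)
P(R) = -76 (P(R) = -3 - 73 = -76)
P(I(-4)) - 1*34192 = -76 - 1*34192 = -76 - 34192 = -34268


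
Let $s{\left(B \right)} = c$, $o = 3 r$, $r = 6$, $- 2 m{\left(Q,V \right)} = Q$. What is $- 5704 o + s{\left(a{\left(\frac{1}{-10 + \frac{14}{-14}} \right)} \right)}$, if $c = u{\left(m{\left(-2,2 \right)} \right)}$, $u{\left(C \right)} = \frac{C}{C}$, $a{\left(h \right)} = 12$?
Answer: $-102671$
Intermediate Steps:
$m{\left(Q,V \right)} = - \frac{Q}{2}$
$u{\left(C \right)} = 1$
$c = 1$
$o = 18$ ($o = 3 \cdot 6 = 18$)
$s{\left(B \right)} = 1$
$- 5704 o + s{\left(a{\left(\frac{1}{-10 + \frac{14}{-14}} \right)} \right)} = \left(-5704\right) 18 + 1 = -102672 + 1 = -102671$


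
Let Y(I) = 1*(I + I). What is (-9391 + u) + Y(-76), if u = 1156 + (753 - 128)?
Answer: -7762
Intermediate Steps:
u = 1781 (u = 1156 + 625 = 1781)
Y(I) = 2*I (Y(I) = 1*(2*I) = 2*I)
(-9391 + u) + Y(-76) = (-9391 + 1781) + 2*(-76) = -7610 - 152 = -7762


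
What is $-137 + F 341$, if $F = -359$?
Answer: $-122556$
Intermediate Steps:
$-137 + F 341 = -137 - 122419 = -122556$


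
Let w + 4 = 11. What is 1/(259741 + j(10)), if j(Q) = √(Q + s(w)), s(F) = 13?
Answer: 259741/67465387058 - √23/67465387058 ≈ 3.8499e-6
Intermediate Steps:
w = 7 (w = -4 + 11 = 7)
j(Q) = √(13 + Q) (j(Q) = √(Q + 13) = √(13 + Q))
1/(259741 + j(10)) = 1/(259741 + √(13 + 10)) = 1/(259741 + √23)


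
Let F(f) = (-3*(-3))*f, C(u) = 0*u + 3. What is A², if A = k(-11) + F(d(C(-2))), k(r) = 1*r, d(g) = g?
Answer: 256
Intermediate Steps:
C(u) = 3 (C(u) = 0 + 3 = 3)
k(r) = r
F(f) = 9*f
A = 16 (A = -11 + 9*3 = -11 + 27 = 16)
A² = 16² = 256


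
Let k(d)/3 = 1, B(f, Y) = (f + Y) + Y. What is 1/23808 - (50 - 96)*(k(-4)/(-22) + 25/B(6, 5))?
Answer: 17180459/261888 ≈ 65.602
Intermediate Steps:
B(f, Y) = f + 2*Y (B(f, Y) = (Y + f) + Y = f + 2*Y)
k(d) = 3 (k(d) = 3*1 = 3)
1/23808 - (50 - 96)*(k(-4)/(-22) + 25/B(6, 5)) = 1/23808 - (50 - 96)*(3/(-22) + 25/(6 + 2*5)) = 1/23808 - (-46)*(3*(-1/22) + 25/(6 + 10)) = 1/23808 - (-46)*(-3/22 + 25/16) = 1/23808 - (-46)*251/176 = 1/23808 - 1*(-5773/88) = 1/23808 + 5773/88 = 17180459/261888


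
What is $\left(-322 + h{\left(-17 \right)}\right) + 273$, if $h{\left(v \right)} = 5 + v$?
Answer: $-61$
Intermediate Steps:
$\left(-322 + h{\left(-17 \right)}\right) + 273 = \left(-322 + \left(5 - 17\right)\right) + 273 = \left(-322 - 12\right) + 273 = -334 + 273 = -61$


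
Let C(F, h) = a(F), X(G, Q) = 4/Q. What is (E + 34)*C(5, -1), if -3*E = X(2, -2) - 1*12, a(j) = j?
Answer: 580/3 ≈ 193.33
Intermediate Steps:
C(F, h) = F
E = 14/3 (E = -(4/(-2) - 1*12)/3 = -(4*(-½) - 12)/3 = -(-2 - 12)/3 = -⅓*(-14) = 14/3 ≈ 4.6667)
(E + 34)*C(5, -1) = (14/3 + 34)*5 = (116/3)*5 = 580/3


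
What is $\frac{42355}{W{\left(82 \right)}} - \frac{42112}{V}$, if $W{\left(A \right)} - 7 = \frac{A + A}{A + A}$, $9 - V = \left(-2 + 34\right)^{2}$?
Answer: $\frac{6189603}{1160} \approx 5335.9$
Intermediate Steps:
$V = -1015$ ($V = 9 - \left(-2 + 34\right)^{2} = 9 - 32^{2} = 9 - 1024 = -1015$)
$W{\left(A \right)} = 8$ ($W{\left(A \right)} = 7 + \frac{A + A}{A + A} = 7 + \frac{2 A}{2 A} = 7 + 2 A \frac{1}{2 A} = 7 + 1 = 8$)
$\frac{42355}{W{\left(82 \right)}} - \frac{42112}{V} = \frac{42355}{8} - \frac{42112}{-1015} = 42355 \cdot \frac{1}{8} - - \frac{6016}{145} = \frac{42355}{8} + \frac{6016}{145} = \frac{6189603}{1160}$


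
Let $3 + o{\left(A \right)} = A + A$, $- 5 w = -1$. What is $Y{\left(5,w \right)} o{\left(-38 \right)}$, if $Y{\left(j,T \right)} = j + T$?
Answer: $- \frac{2054}{5} \approx -410.8$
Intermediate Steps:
$w = \frac{1}{5}$ ($w = \left(- \frac{1}{5}\right) \left(-1\right) = \frac{1}{5} \approx 0.2$)
$Y{\left(j,T \right)} = T + j$
$o{\left(A \right)} = -3 + 2 A$ ($o{\left(A \right)} = -3 + \left(A + A\right) = -3 + 2 A$)
$Y{\left(5,w \right)} o{\left(-38 \right)} = \left(\frac{1}{5} + 5\right) \left(-3 + 2 \left(-38\right)\right) = \frac{26 \left(-3 - 76\right)}{5} = \frac{26}{5} \left(-79\right) = - \frac{2054}{5}$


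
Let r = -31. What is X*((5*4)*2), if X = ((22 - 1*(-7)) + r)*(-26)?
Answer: 2080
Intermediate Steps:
X = 52 (X = ((22 - 1*(-7)) - 31)*(-26) = ((22 + 7) - 31)*(-26) = (29 - 31)*(-26) = -2*(-26) = 52)
X*((5*4)*2) = 52*((5*4)*2) = 52*(20*2) = 52*40 = 2080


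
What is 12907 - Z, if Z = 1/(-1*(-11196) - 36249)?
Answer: 323359072/25053 ≈ 12907.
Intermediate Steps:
Z = -1/25053 (Z = 1/(11196 - 36249) = 1/(-25053) = -1/25053 ≈ -3.9915e-5)
12907 - Z = 12907 - 1*(-1/25053) = 12907 + 1/25053 = 323359072/25053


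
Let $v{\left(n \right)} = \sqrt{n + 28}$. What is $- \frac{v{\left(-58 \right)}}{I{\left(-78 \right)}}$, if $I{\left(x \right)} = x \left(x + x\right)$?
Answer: $- \frac{i \sqrt{30}}{12168} \approx - 0.00045013 i$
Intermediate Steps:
$I{\left(x \right)} = 2 x^{2}$ ($I{\left(x \right)} = x 2 x = 2 x^{2}$)
$v{\left(n \right)} = \sqrt{28 + n}$
$- \frac{v{\left(-58 \right)}}{I{\left(-78 \right)}} = - \frac{\sqrt{28 - 58}}{2 \left(-78\right)^{2}} = - \frac{\sqrt{-30}}{2 \cdot 6084} = - \frac{i \sqrt{30}}{12168}$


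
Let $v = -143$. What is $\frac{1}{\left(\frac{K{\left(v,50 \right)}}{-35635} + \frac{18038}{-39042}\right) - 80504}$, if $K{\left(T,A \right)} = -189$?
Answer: $- \frac{695630835}{56001382443436} \approx -1.2422 \cdot 10^{-5}$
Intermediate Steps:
$\frac{1}{\left(\frac{K{\left(v,50 \right)}}{-35635} + \frac{18038}{-39042}\right) - 80504} = \frac{1}{\left(- \frac{189}{-35635} + \frac{18038}{-39042}\right) - 80504} = \frac{1}{\left(\left(-189\right) \left(- \frac{1}{35635}\right) + 18038 \left(- \frac{1}{39042}\right)\right) - 80504} = \frac{1}{\left(\frac{189}{35635} - \frac{9019}{19521}\right) - 80504} = \frac{1}{- \frac{317702596}{695630835} - 80504} = \frac{1}{- \frac{56001382443436}{695630835}} = - \frac{695630835}{56001382443436}$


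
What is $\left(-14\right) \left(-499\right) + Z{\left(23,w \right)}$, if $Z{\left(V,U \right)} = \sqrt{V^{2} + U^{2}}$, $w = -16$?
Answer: $6986 + \sqrt{785} \approx 7014.0$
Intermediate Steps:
$Z{\left(V,U \right)} = \sqrt{U^{2} + V^{2}}$
$\left(-14\right) \left(-499\right) + Z{\left(23,w \right)} = \left(-14\right) \left(-499\right) + \sqrt{\left(-16\right)^{2} + 23^{2}} = 6986 + \sqrt{256 + 529} = 6986 + \sqrt{785}$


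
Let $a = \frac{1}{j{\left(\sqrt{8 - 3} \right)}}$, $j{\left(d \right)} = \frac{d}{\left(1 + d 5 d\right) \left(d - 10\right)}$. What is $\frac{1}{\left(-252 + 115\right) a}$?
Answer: $\frac{1}{67678} + \frac{\sqrt{5}}{33839} \approx 8.0855 \cdot 10^{-5}$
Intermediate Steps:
$j{\left(d \right)} = \frac{d}{\left(1 + 5 d^{2}\right) \left(-10 + d\right)}$ ($j{\left(d \right)} = \frac{d}{\left(1 + 5 d d\right) \left(-10 + d\right)} = \frac{d}{\left(1 + 5 d^{2}\right) \left(-10 + d\right)}$)
$a = \frac{\sqrt{5} \left(-260 + 26 \sqrt{5}\right)}{5}$ ($a = \frac{1}{\sqrt{8 - 3} \frac{1}{-10 + \sqrt{8 - 3} - 50 \left(\sqrt{8 - 3}\right)^{2} + 5 \left(\sqrt{8 - 3}\right)^{3}}} = \frac{1}{\sqrt{5} \frac{1}{-10 + \sqrt{5} - 50 \left(\sqrt{5}\right)^{2} + 5 \left(\sqrt{5}\right)^{3}}} = \frac{1}{\sqrt{5} \frac{1}{-10 + \sqrt{5} - 250 + 5 \cdot 5 \sqrt{5}}} = \frac{1}{\sqrt{5} \frac{1}{-10 + \sqrt{5} - 250 + 25 \sqrt{5}}} = \frac{1}{\sqrt{5} \frac{1}{-260 + 26 \sqrt{5}}} = \frac{\sqrt{5} \left(-260 + 26 \sqrt{5}\right)}{5} \approx -90.276$)
$\frac{1}{\left(-252 + 115\right) a} = \frac{1}{\left(-252 + 115\right) \left(26 - 52 \sqrt{5}\right)} = \frac{1}{\left(-137\right) \left(26 - 52 \sqrt{5}\right)} = - \frac{1}{137 \left(26 - 52 \sqrt{5}\right)}$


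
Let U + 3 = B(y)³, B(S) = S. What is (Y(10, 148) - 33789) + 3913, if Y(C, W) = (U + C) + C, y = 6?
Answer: -29643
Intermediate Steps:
U = 213 (U = -3 + 6³ = -3 + 216 = 213)
Y(C, W) = 213 + 2*C (Y(C, W) = (213 + C) + C = 213 + 2*C)
(Y(10, 148) - 33789) + 3913 = ((213 + 2*10) - 33789) + 3913 = ((213 + 20) - 33789) + 3913 = (233 - 33789) + 3913 = -33556 + 3913 = -29643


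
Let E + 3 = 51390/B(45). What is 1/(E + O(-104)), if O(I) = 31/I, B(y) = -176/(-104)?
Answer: 1144/34735867 ≈ 3.2934e-5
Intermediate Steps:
B(y) = 22/13 (B(y) = -176*(-1/104) = 22/13)
E = 334002/11 (E = -3 + 51390/(22/13) = -3 + 51390*(13/22) = -3 + 334035/11 = 334002/11 ≈ 30364.)
1/(E + O(-104)) = 1/(334002/11 + 31/(-104)) = 1/(334002/11 + 31*(-1/104)) = 1/(334002/11 - 31/104) = 1/(34735867/1144) = 1144/34735867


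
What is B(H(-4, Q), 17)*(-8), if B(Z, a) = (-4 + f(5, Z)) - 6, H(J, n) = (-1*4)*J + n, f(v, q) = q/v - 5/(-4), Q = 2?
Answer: 206/5 ≈ 41.200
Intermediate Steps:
f(v, q) = 5/4 + q/v (f(v, q) = q/v - 5*(-1/4) = q/v + 5/4 = 5/4 + q/v)
H(J, n) = n - 4*J (H(J, n) = -4*J + n = n - 4*J)
B(Z, a) = -35/4 + Z/5 (B(Z, a) = (-4 + (5/4 + Z/5)) - 6 = (-11/4 + Z/5) - 6 = -35/4 + Z/5)
B(H(-4, Q), 17)*(-8) = (-35/4 + (2 - 4*(-4))/5)*(-8) = (-35/4 + (2 + 16)/5)*(-8) = (-35/4 + (1/5)*18)*(-8) = (-35/4 + 18/5)*(-8) = -103/20*(-8) = 206/5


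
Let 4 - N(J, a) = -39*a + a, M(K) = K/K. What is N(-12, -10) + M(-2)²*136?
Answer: -240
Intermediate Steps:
M(K) = 1
N(J, a) = 4 + 38*a (N(J, a) = 4 - (-39*a + a) = 4 - (-38)*a = 4 + 38*a)
N(-12, -10) + M(-2)²*136 = (4 + 38*(-10)) + 1²*136 = (4 - 380) + 1*136 = -376 + 136 = -240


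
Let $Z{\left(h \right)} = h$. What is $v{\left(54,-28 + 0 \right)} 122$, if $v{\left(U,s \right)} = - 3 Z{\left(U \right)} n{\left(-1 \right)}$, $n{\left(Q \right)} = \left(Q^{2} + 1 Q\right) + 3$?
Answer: $-59292$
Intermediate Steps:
$n{\left(Q \right)} = 3 + Q + Q^{2}$ ($n{\left(Q \right)} = \left(Q^{2} + Q\right) + 3 = \left(Q + Q^{2}\right) + 3 = 3 + Q + Q^{2}$)
$v{\left(U,s \right)} = - 9 U$ ($v{\left(U,s \right)} = - 3 U \left(3 - 1 + \left(-1\right)^{2}\right) = - 3 U \left(3 - 1 + 1\right) = - 3 U 3 = - 9 U$)
$v{\left(54,-28 + 0 \right)} 122 = \left(-9\right) 54 \cdot 122 = \left(-486\right) 122 = -59292$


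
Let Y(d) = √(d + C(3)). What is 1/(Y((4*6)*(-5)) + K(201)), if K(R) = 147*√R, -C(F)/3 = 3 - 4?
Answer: 1/(3*(49*√201 + I*√13)) ≈ 0.00047981 - 2.4903e-6*I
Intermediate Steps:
C(F) = 3 (C(F) = -3*(3 - 4) = -3*(-1) = 3)
Y(d) = √(3 + d) (Y(d) = √(d + 3) = √(3 + d))
1/(Y((4*6)*(-5)) + K(201)) = 1/(√(3 + (4*6)*(-5)) + 147*√201) = 1/(√(3 + 24*(-5)) + 147*√201) = 1/(√(3 - 120) + 147*√201) = 1/(√(-117) + 147*√201) = 1/(3*I*√13 + 147*√201) = 1/(147*√201 + 3*I*√13)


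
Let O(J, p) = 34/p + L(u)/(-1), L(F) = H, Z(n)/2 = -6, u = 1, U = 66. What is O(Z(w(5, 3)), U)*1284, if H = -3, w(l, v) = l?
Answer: 49648/11 ≈ 4513.5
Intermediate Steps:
Z(n) = -12 (Z(n) = 2*(-6) = -12)
L(F) = -3
O(J, p) = 3 + 34/p (O(J, p) = 34/p - 3/(-1) = 34/p - 3*(-1) = 34/p + 3 = 3 + 34/p)
O(Z(w(5, 3)), U)*1284 = (3 + 34/66)*1284 = (3 + 34*(1/66))*1284 = (3 + 17/33)*1284 = (116/33)*1284 = 49648/11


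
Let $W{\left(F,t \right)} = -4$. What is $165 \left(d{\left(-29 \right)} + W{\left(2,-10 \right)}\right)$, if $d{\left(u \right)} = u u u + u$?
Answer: $-4029630$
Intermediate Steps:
$d{\left(u \right)} = u + u^{3}$ ($d{\left(u \right)} = u^{2} u + u = u^{3} + u = u + u^{3}$)
$165 \left(d{\left(-29 \right)} + W{\left(2,-10 \right)}\right) = 165 \left(\left(-29 + \left(-29\right)^{3}\right) - 4\right) = 165 \left(\left(-29 - 24389\right) - 4\right) = 165 \left(-24418 - 4\right) = 165 \left(-24422\right) = -4029630$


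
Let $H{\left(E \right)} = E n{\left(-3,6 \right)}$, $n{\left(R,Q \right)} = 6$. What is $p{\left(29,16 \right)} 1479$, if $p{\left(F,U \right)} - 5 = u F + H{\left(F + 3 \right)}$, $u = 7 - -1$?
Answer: $634491$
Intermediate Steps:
$H{\left(E \right)} = 6 E$ ($H{\left(E \right)} = E 6 = 6 E$)
$u = 8$ ($u = 7 + 1 = 8$)
$p{\left(F,U \right)} = 23 + 14 F$ ($p{\left(F,U \right)} = 5 + \left(8 F + 6 \left(F + 3\right)\right) = 5 + \left(8 F + 6 \left(3 + F\right)\right) = 5 + \left(8 F + \left(18 + 6 F\right)\right) = 5 + \left(18 + 14 F\right) = 23 + 14 F$)
$p{\left(29,16 \right)} 1479 = \left(23 + 14 \cdot 29\right) 1479 = \left(23 + 406\right) 1479 = 429 \cdot 1479 = 634491$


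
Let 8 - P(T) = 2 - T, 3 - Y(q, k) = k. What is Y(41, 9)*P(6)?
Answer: -72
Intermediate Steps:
Y(q, k) = 3 - k
P(T) = 6 + T (P(T) = 8 - (2 - T) = 8 + (-2 + T) = 6 + T)
Y(41, 9)*P(6) = (3 - 1*9)*(6 + 6) = (3 - 9)*12 = -6*12 = -72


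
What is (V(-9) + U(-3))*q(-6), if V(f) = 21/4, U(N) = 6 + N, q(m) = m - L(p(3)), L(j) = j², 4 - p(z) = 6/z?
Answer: -165/2 ≈ -82.500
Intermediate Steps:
p(z) = 4 - 6/z
q(m) = -4 + m (q(m) = m - (4 - 6/3)² = m - (4 - 6*⅓)² = m - (4 - 2)² = m - 1*2² = m - 1*4 = m - 4 = -4 + m)
V(f) = 21/4 (V(f) = 21*(¼) = 21/4)
(V(-9) + U(-3))*q(-6) = (21/4 + (6 - 3))*(-4 - 6) = (21/4 + 3)*(-10) = (33/4)*(-10) = -165/2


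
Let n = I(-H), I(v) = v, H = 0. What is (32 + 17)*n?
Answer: 0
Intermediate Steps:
n = 0 (n = -1*0 = 0)
(32 + 17)*n = (32 + 17)*0 = 49*0 = 0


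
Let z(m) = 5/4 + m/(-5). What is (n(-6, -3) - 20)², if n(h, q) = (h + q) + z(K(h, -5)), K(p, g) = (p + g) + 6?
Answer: 11449/16 ≈ 715.56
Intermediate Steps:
K(p, g) = 6 + g + p (K(p, g) = (g + p) + 6 = 6 + g + p)
z(m) = 5/4 - m/5 (z(m) = 5*(¼) + m*(-⅕) = 5/4 - m/5)
n(h, q) = 21/20 + q + 4*h/5 (n(h, q) = (h + q) + (5/4 - (6 - 5 + h)/5) = (h + q) + (5/4 - (1 + h)/5) = (h + q) + (5/4 + (-⅕ - h/5)) = (h + q) + (21/20 - h/5) = 21/20 + q + 4*h/5)
(n(-6, -3) - 20)² = ((21/20 - 3 + (⅘)*(-6)) - 20)² = ((21/20 - 3 - 24/5) - 20)² = (-27/4 - 20)² = (-107/4)² = 11449/16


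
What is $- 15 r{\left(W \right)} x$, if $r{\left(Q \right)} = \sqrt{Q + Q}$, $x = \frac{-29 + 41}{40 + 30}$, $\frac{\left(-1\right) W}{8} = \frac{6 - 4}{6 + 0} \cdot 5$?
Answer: $- \frac{24 i \sqrt{15}}{7} \approx - 13.279 i$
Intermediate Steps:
$W = - \frac{40}{3}$ ($W = - 8 \frac{6 - 4}{6 + 0} \cdot 5 = - 8 \cdot \frac{2}{6} \cdot 5 = - 8 \cdot 2 \cdot \frac{1}{6} \cdot 5 = - 8 \cdot \frac{1}{3} \cdot 5 = \left(-8\right) \frac{5}{3} = - \frac{40}{3} \approx -13.333$)
$x = \frac{6}{35}$ ($x = \frac{12}{70} = 12 \cdot \frac{1}{70} = \frac{6}{35} \approx 0.17143$)
$r{\left(Q \right)} = \sqrt{2} \sqrt{Q}$ ($r{\left(Q \right)} = \sqrt{2 Q} = \sqrt{2} \sqrt{Q}$)
$- 15 r{\left(W \right)} x = - 15 \sqrt{2} \sqrt{- \frac{40}{3}} \cdot \frac{6}{35} = - 15 \sqrt{2} \frac{2 i \sqrt{30}}{3} \cdot \frac{6}{35} = - 15 \frac{4 i \sqrt{15}}{3} \cdot \frac{6}{35} = - 20 i \sqrt{15} \cdot \frac{6}{35} = - \frac{24 i \sqrt{15}}{7}$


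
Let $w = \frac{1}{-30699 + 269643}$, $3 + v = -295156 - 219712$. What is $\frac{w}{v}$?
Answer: $- \frac{1}{123025336224} \approx -8.1284 \cdot 10^{-12}$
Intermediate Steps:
$v = -514871$ ($v = -3 - 514868 = -514871$)
$w = \frac{1}{238944} \approx 4.1851 \cdot 10^{-6}$
$\frac{w}{v} = \frac{1}{238944 \left(-514871\right)} = \frac{1}{238944} \left(- \frac{1}{514871}\right) = - \frac{1}{123025336224}$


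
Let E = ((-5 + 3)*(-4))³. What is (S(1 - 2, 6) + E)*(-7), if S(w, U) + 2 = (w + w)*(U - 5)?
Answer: -3556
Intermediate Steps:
E = 512 (E = (-2*(-4))³ = 8³ = 512)
S(w, U) = -2 + 2*w*(-5 + U) (S(w, U) = -2 + (w + w)*(U - 5) = -2 + (2*w)*(-5 + U) = -2 + 2*w*(-5 + U))
(S(1 - 2, 6) + E)*(-7) = ((-2 - 10*(1 - 2) + 2*6*(1 - 2)) + 512)*(-7) = ((-2 - 10*(-1) + 2*6*(-1)) + 512)*(-7) = ((-2 + 10 - 12) + 512)*(-7) = (-4 + 512)*(-7) = 508*(-7) = -3556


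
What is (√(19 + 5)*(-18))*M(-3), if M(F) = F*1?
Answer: 108*√6 ≈ 264.54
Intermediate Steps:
M(F) = F
(√(19 + 5)*(-18))*M(-3) = (√(19 + 5)*(-18))*(-3) = (√24*(-18))*(-3) = ((2*√6)*(-18))*(-3) = -36*√6*(-3) = 108*√6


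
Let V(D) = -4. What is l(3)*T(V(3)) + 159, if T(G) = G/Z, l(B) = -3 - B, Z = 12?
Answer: 161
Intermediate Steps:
T(G) = G/12
l(3)*T(V(3)) + 159 = (-3 - 1*3)*((1/12)*(-4)) + 159 = (-3 - 3)*(-1/3) + 159 = -6*(-1/3) + 159 = 2 + 159 = 161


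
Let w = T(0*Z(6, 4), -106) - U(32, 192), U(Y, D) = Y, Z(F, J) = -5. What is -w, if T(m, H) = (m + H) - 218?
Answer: 356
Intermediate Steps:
T(m, H) = -218 + H + m (T(m, H) = (H + m) - 218 = -218 + H + m)
w = -356 (w = (-218 - 106 + 0*(-5)) - 1*32 = (-218 - 106 + 0) - 32 = -324 - 32 = -356)
-w = -1*(-356) = 356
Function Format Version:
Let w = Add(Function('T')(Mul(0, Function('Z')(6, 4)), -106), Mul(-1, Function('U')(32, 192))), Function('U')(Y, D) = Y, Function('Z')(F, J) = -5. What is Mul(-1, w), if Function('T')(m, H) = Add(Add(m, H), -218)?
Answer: 356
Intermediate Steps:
Function('T')(m, H) = Add(-218, H, m) (Function('T')(m, H) = Add(Add(H, m), -218) = Add(-218, H, m))
w = -356 (w = Add(Add(-218, -106, Mul(0, -5)), Mul(-1, 32)) = Add(Add(-218, -106, 0), -32) = Add(-324, -32) = -356)
Mul(-1, w) = Mul(-1, -356) = 356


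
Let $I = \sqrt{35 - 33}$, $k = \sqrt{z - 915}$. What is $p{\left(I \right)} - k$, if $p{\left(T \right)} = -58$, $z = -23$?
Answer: $-58 - i \sqrt{938} \approx -58.0 - 30.627 i$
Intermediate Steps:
$k = i \sqrt{938}$ ($k = \sqrt{-23 - 915} = \sqrt{-938} = i \sqrt{938} \approx 30.627 i$)
$I = \sqrt{2} \approx 1.4142$
$p{\left(I \right)} - k = -58 - i \sqrt{938}$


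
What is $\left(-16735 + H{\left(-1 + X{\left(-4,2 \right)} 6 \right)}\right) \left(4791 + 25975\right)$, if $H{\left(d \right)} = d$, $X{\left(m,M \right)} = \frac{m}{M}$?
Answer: $-515268968$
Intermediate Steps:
$\left(-16735 + H{\left(-1 + X{\left(-4,2 \right)} 6 \right)}\right) \left(4791 + 25975\right) = \left(-16735 + \left(-1 + - \frac{4}{2} \cdot 6\right)\right) \left(4791 + 25975\right) = \left(-16735 + \left(-1 + \left(-4\right) \frac{1}{2} \cdot 6\right)\right) 30766 = \left(-16735 - 13\right) 30766 = \left(-16748\right) 30766 = -515268968$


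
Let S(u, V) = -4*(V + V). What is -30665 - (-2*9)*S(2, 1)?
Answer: -30809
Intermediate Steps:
S(u, V) = -8*V
-30665 - (-2*9)*S(2, 1) = -30665 - (-2*9)*(-8*1) = -30665 - (-18)*(-8) = -30665 - 1*144 = -30665 - 144 = -30809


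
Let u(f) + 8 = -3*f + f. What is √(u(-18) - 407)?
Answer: I*√379 ≈ 19.468*I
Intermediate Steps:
u(f) = -8 - 2*f (u(f) = -8 + (-3*f + f) = -8 - 2*f)
√(u(-18) - 407) = √((-8 - 2*(-18)) - 407) = √((-8 + 36) - 407) = √(28 - 407) = √(-379) = I*√379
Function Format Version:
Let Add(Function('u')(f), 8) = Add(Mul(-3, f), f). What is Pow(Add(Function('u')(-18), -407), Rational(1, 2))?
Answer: Mul(I, Pow(379, Rational(1, 2))) ≈ Mul(19.468, I)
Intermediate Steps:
Function('u')(f) = Add(-8, Mul(-2, f)) (Function('u')(f) = Add(-8, Add(Mul(-3, f), f)) = Add(-8, Mul(-2, f)))
Pow(Add(Function('u')(-18), -407), Rational(1, 2)) = Pow(Add(Add(-8, Mul(-2, -18)), -407), Rational(1, 2)) = Pow(Add(Add(-8, 36), -407), Rational(1, 2)) = Pow(Add(28, -407), Rational(1, 2)) = Pow(-379, Rational(1, 2)) = Mul(I, Pow(379, Rational(1, 2)))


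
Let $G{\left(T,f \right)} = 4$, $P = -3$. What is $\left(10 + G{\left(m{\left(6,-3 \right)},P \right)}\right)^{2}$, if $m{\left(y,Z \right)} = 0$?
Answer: $196$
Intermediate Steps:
$\left(10 + G{\left(m{\left(6,-3 \right)},P \right)}\right)^{2} = \left(10 + 4\right)^{2} = 14^{2} = 196$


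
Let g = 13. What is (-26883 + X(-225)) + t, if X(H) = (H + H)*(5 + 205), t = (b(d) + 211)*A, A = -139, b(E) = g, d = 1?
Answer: -152519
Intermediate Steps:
b(E) = 13
t = -31136 (t = (13 + 211)*(-139) = 224*(-139) = -31136)
X(H) = 420*H (X(H) = (2*H)*210 = 420*H)
(-26883 + X(-225)) + t = (-26883 + 420*(-225)) - 31136 = (-26883 - 94500) - 31136 = -121383 - 31136 = -152519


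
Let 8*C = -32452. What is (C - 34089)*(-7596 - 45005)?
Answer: 4012982891/2 ≈ 2.0065e+9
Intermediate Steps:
C = -8113/2 (C = (1/8)*(-32452) = -8113/2 ≈ -4056.5)
(C - 34089)*(-7596 - 45005) = (-8113/2 - 34089)*(-7596 - 45005) = -76291/2*(-52601) = 4012982891/2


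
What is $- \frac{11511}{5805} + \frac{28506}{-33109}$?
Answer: $- \frac{60732781}{21355305} \approx -2.8439$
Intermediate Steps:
$- \frac{11511}{5805} + \frac{28506}{-33109} = \left(-11511\right) \frac{1}{5805} + 28506 \left(- \frac{1}{33109}\right) = - \frac{1279}{645} - \frac{28506}{33109} = - \frac{60732781}{21355305}$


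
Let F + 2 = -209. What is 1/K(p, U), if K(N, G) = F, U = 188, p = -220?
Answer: -1/211 ≈ -0.0047393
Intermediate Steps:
F = -211 (F = -2 - 209 = -211)
K(N, G) = -211
1/K(p, U) = 1/(-211) = -1/211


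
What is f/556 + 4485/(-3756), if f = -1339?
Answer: -156728/43507 ≈ -3.6024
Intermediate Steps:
f/556 + 4485/(-3756) = -1339/556 + 4485/(-3756) = -1339*1/556 + 4485*(-1/3756) = -1339/556 - 1495/1252 = -156728/43507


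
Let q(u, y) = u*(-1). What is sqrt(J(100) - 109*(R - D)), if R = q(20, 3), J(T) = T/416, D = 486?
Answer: sqrt(149137066)/52 ≈ 234.85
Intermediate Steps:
J(T) = T/416 (J(T) = T*(1/416) = T/416)
q(u, y) = -u
R = -20 (R = -1*20 = -20)
sqrt(J(100) - 109*(R - D)) = sqrt((1/416)*100 - 109*(-20 - 1*486)) = sqrt(25/104 - 109*(-20 - 486)) = sqrt(25/104 - 109*(-506)) = sqrt(25/104 + 55154) = sqrt(5736041/104) = sqrt(149137066)/52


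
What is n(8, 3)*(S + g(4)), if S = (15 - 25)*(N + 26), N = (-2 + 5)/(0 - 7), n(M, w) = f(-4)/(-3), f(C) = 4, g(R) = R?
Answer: 7048/21 ≈ 335.62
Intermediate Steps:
n(M, w) = -4/3 (n(M, w) = 4/(-3) = 4*(-⅓) = -4/3)
N = -3/7 (N = 3/(-7) = 3*(-⅐) = -3/7 ≈ -0.42857)
S = -1790/7 (S = (15 - 25)*(-3/7 + 26) = -10*179/7 = -1790/7 ≈ -255.71)
n(8, 3)*(S + g(4)) = -4*(-1790/7 + 4)/3 = -4/3*(-1762/7) = 7048/21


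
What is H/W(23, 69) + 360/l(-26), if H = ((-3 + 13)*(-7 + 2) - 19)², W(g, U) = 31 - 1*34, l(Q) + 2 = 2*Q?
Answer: -4781/3 ≈ -1593.7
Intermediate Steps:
l(Q) = -2 + 2*Q
W(g, U) = -3 (W(g, U) = 31 - 34 = -3)
H = 4761 (H = (10*(-5) - 19)² = (-50 - 19)² = (-69)² = 4761)
H/W(23, 69) + 360/l(-26) = 4761/(-3) + 360/(-2 + 2*(-26)) = 4761*(-⅓) + 360/(-2 - 52) = -1587 + 360/(-54) = -1587 + 360*(-1/54) = -1587 - 20/3 = -4781/3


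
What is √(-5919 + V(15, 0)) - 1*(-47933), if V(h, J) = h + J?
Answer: 47933 + 12*I*√41 ≈ 47933.0 + 76.838*I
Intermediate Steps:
V(h, J) = J + h
√(-5919 + V(15, 0)) - 1*(-47933) = √(-5919 + (0 + 15)) - 1*(-47933) = √(-5919 + 15) + 47933 = √(-5904) + 47933 = 12*I*√41 + 47933 = 47933 + 12*I*√41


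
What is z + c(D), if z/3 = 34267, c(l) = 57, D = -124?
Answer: 102858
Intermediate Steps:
z = 102801 (z = 3*34267 = 102801)
z + c(D) = 102801 + 57 = 102858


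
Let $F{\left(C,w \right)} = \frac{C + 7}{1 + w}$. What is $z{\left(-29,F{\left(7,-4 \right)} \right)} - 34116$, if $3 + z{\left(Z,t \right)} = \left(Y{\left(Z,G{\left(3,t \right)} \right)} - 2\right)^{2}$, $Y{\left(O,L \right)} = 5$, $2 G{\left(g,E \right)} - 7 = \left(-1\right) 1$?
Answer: $-34110$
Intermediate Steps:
$G{\left(g,E \right)} = 3$ ($G{\left(g,E \right)} = \frac{7}{2} + \frac{\left(-1\right) 1}{2} = \frac{7}{2} + \frac{1}{2} \left(-1\right) = \frac{7}{2} - \frac{1}{2} = 3$)
$F{\left(C,w \right)} = \frac{7 + C}{1 + w}$
$z{\left(Z,t \right)} = 6$ ($z{\left(Z,t \right)} = -3 + \left(5 - 2\right)^{2} = -3 + 3^{2} = -3 + 9 = 6$)
$z{\left(-29,F{\left(7,-4 \right)} \right)} - 34116 = 6 - 34116 = -34110$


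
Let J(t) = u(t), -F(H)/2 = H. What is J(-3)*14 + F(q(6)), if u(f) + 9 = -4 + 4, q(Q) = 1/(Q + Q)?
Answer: -757/6 ≈ -126.17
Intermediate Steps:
q(Q) = 1/(2*Q)
F(H) = -2*H
u(f) = -9 (u(f) = -9 + (-4 + 4) = -9 + 0 = -9)
J(t) = -9
J(-3)*14 + F(q(6)) = -9*14 - 1/6 = -126 - 1/6 = -126 - 2*1/12 = -126 - ⅙ = -757/6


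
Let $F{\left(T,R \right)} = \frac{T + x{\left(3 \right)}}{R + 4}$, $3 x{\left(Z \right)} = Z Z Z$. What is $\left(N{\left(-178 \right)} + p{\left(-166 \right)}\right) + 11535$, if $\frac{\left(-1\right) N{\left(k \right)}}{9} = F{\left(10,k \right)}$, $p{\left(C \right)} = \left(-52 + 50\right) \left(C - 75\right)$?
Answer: $\frac{697043}{58} \approx 12018.0$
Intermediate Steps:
$x{\left(Z \right)} = \frac{Z^{3}}{3}$ ($x{\left(Z \right)} = \frac{Z Z Z}{3} = \frac{Z^{2} Z}{3} = \frac{Z^{3}}{3}$)
$p{\left(C \right)} = 150 - 2 C$ ($p{\left(C \right)} = - 2 \left(-75 + C\right) = 150 - 2 C$)
$F{\left(T,R \right)} = \frac{9 + T}{4 + R}$ ($F{\left(T,R \right)} = \frac{T + \frac{3^{3}}{3}}{R + 4} = \frac{T + \frac{1}{3} \cdot 27}{4 + R} = \frac{T + 9}{4 + R} = \frac{9 + T}{4 + R}$)
$N{\left(k \right)} = - \frac{171}{4 + k}$ ($N{\left(k \right)} = - 9 \frac{9 + 10}{4 + k} = - 9 \frac{1}{4 + k} 19 = - 9 \frac{19}{4 + k} = - \frac{171}{4 + k}$)
$\left(N{\left(-178 \right)} + p{\left(-166 \right)}\right) + 11535 = \left(- \frac{171}{4 - 178} + \left(150 - -332\right)\right) + 11535 = \left(- \frac{171}{-174} + \left(150 + 332\right)\right) + 11535 = \left(\left(-171\right) \left(- \frac{1}{174}\right) + 482\right) + 11535 = \left(\frac{57}{58} + 482\right) + 11535 = \frac{28013}{58} + 11535 = \frac{697043}{58}$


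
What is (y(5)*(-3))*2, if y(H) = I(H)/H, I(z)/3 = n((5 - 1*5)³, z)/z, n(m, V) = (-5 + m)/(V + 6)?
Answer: 18/55 ≈ 0.32727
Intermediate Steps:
n(m, V) = (-5 + m)/(6 + V)
I(z) = -15/(z*(6 + z)) (I(z) = 3*(((-5 + (5 - 1*5)³)/(6 + z))/z) = 3*(((-5 + (5 - 5)³)/(6 + z))/z) = 3*(((-5 + 0³)/(6 + z))/z) = 3*(((-5 + 0)/(6 + z))/z) = 3*((-5/(6 + z))/z) = 3*(-5/(z*(6 + z))) = -15/(z*(6 + z)))
y(H) = -15/(H²*(6 + H)) (y(H) = (-15/(H*(6 + H)))/H = -15/(H²*(6 + H)))
(y(5)*(-3))*2 = (-15/(5²*(6 + 5))*(-3))*2 = (-15*1/25/11*(-3))*2 = (-15*1/25*1/11*(-3))*2 = -3/55*(-3)*2 = (9/55)*2 = 18/55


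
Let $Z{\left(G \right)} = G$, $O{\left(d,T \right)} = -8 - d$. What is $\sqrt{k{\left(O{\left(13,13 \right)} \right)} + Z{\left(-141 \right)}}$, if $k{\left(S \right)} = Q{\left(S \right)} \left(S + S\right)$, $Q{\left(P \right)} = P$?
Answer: $\sqrt{741} \approx 27.221$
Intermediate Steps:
$k{\left(S \right)} = 2 S^{2}$ ($k{\left(S \right)} = S \left(S + S\right) = S 2 S = 2 S^{2}$)
$\sqrt{k{\left(O{\left(13,13 \right)} \right)} + Z{\left(-141 \right)}} = \sqrt{2 \left(-8 - 13\right)^{2} - 141} = \sqrt{2 \left(-21\right)^{2} - 141} = \sqrt{2 \cdot 441 - 141} = \sqrt{882 - 141} = \sqrt{741}$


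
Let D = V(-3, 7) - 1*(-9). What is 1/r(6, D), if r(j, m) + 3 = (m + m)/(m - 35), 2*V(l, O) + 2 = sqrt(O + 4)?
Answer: -299/1075 + 4*sqrt(11)/1075 ≈ -0.26580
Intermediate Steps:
V(l, O) = -1 + sqrt(4 + O)/2 (V(l, O) = -1 + sqrt(O + 4)/2 = -1 + sqrt(4 + O)/2)
D = 8 + sqrt(11)/2 (D = (-1 + sqrt(4 + 7)/2) - 1*(-9) = (-1 + sqrt(11)/2) + 9 = 8 + sqrt(11)/2 ≈ 9.6583)
r(j, m) = -3 + 2*m/(-35 + m) (r(j, m) = -3 + (m + m)/(m - 35) = -3 + (2*m)/(-35 + m) = -3 + 2*m/(-35 + m))
1/r(6, D) = 1/((105 - (8 + sqrt(11)/2))/(-35 + (8 + sqrt(11)/2))) = 1/((105 + (-8 - sqrt(11)/2))/(-27 + sqrt(11)/2)) = 1/((97 - sqrt(11)/2)/(-27 + sqrt(11)/2)) = (-27 + sqrt(11)/2)/(97 - sqrt(11)/2)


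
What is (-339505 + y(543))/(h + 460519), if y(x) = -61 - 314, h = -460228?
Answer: -339880/291 ≈ -1168.0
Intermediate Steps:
y(x) = -375
(-339505 + y(543))/(h + 460519) = (-339505 - 375)/(-460228 + 460519) = -339880/291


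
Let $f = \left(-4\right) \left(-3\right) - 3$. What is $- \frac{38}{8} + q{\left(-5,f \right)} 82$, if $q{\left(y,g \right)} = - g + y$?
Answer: $- \frac{4611}{4} \approx -1152.8$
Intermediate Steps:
$f = 9$ ($f = 12 - 3 = 9$)
$q{\left(y,g \right)} = y - g$
$- \frac{38}{8} + q{\left(-5,f \right)} 82 = - \frac{38}{8} + \left(-5 - 9\right) 82 = \left(-38\right) \frac{1}{8} + \left(-5 - 9\right) 82 = - \frac{19}{4} - 1148 = - \frac{4611}{4}$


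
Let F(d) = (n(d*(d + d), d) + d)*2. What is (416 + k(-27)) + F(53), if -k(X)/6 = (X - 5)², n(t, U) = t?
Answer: 5614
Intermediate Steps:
F(d) = 2*d + 4*d² (F(d) = (d*(d + d) + d)*2 = (d*(2*d) + d)*2 = (2*d² + d)*2 = (d + 2*d²)*2 = 2*d + 4*d²)
k(X) = -6*(-5 + X)² (k(X) = -6*(X - 5)² = -6*(-5 + X)²)
(416 + k(-27)) + F(53) = (416 - 6*(-5 - 27)²) + 2*53*(1 + 2*53) = (416 - 6*(-32)²) + 2*53*(1 + 106) = (416 - 6*1024) + 2*53*107 = (416 - 6144) + 11342 = -5728 + 11342 = 5614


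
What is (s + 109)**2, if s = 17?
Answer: 15876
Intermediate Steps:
(s + 109)**2 = (17 + 109)**2 = 126**2 = 15876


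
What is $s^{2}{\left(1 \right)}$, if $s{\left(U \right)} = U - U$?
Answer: $0$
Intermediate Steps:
$s{\left(U \right)} = 0$
$s^{2}{\left(1 \right)} = 0^{2} = 0$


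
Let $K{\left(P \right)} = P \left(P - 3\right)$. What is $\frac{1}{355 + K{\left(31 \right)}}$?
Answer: $\frac{1}{1223} \approx 0.00081766$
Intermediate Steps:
$K{\left(P \right)} = P \left(-3 + P\right)$ ($K{\left(P \right)} = P \left(P - 3\right) = P \left(-3 + P\right)$)
$\frac{1}{355 + K{\left(31 \right)}} = \frac{1}{355 + 31 \left(-3 + 31\right)} = \frac{1}{355 + 31 \cdot 28} = \frac{1}{355 + 868} = \frac{1}{1223}$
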